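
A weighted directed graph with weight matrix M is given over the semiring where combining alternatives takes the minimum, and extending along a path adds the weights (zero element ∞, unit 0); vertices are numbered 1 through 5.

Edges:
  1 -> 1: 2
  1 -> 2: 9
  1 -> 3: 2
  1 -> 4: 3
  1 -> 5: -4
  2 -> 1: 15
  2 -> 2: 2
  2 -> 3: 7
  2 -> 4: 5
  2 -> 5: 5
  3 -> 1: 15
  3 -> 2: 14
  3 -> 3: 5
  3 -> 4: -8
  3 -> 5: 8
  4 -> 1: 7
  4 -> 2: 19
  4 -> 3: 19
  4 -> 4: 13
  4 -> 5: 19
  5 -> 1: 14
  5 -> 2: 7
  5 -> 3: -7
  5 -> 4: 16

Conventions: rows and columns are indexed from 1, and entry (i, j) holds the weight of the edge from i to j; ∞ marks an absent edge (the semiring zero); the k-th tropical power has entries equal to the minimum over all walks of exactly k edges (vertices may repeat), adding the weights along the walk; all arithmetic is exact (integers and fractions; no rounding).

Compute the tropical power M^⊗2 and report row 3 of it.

M^⊗2:
  [4, 3, -11, -6, -2]
  [12, 4, -2, -1, 7]
  [-1, 11, 1, -3, 11]
  [9, 16, 9, 10, 3]
  [8, 7, -2, -15, 1]
Answer: row 3 of M^⊗2 = [-1, 11, 1, -3, 11]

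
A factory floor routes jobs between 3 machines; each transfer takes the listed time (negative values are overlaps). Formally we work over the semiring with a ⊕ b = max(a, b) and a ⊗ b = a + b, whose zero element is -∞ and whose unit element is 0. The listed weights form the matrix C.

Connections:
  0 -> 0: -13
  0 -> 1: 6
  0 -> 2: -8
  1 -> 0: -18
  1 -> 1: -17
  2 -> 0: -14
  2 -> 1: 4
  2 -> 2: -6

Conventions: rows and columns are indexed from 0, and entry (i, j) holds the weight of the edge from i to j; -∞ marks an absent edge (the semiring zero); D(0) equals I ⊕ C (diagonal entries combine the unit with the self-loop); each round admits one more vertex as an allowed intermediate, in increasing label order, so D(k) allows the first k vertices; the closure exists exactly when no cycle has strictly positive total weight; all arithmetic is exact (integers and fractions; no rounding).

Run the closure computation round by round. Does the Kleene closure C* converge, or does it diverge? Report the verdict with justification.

D(0):
  [0, 6, -8]
  [-18, 0, -∞]
  [-14, 4, 0]
D(1):
  [0, 6, -8]
  [-18, 0, -26]
  [-14, 4, 0]
D(2):
  [0, 6, -8]
  [-18, 0, -26]
  [-14, 4, 0]
D(3):
  [0, 6, -8]
  [-18, 0, -26]
  [-14, 4, 0]
Key observation: every diagonal entry stays at the unit through all rounds, so no improving cycle exists.
Answer: CONVERGES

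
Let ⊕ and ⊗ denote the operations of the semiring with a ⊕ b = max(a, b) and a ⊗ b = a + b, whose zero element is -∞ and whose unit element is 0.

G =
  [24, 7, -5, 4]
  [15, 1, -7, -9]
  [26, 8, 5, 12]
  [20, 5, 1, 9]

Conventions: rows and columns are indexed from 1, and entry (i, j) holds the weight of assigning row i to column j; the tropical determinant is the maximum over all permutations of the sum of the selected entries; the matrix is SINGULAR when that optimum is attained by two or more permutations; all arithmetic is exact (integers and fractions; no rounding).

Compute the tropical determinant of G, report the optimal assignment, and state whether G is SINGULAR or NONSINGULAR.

σ = (1, 2, 3, 4): 24 + 1 + 5 + 9 = 39
σ = (1, 2, 4, 3): 24 + 1 + 12 + 1 = 38
σ = (1, 3, 2, 4): 24 + (-7) + 8 + 9 = 34
σ = (1, 3, 4, 2): 24 + (-7) + 12 + 5 = 34
σ = (1, 4, 2, 3): 24 + (-9) + 8 + 1 = 24
σ = (1, 4, 3, 2): 24 + (-9) + 5 + 5 = 25
σ = (2, 1, 3, 4): 7 + 15 + 5 + 9 = 36
σ = (2, 1, 4, 3): 7 + 15 + 12 + 1 = 35
σ = (2, 3, 1, 4): 7 + (-7) + 26 + 9 = 35
σ = (2, 3, 4, 1): 7 + (-7) + 12 + 20 = 32
σ = (2, 4, 1, 3): 7 + (-9) + 26 + 1 = 25
σ = (2, 4, 3, 1): 7 + (-9) + 5 + 20 = 23
σ = (3, 1, 2, 4): (-5) + 15 + 8 + 9 = 27
σ = (3, 1, 4, 2): (-5) + 15 + 12 + 5 = 27
σ = (3, 2, 1, 4): (-5) + 1 + 26 + 9 = 31
σ = (3, 2, 4, 1): (-5) + 1 + 12 + 20 = 28
σ = (3, 4, 1, 2): (-5) + (-9) + 26 + 5 = 17
σ = (3, 4, 2, 1): (-5) + (-9) + 8 + 20 = 14
σ = (4, 1, 2, 3): 4 + 15 + 8 + 1 = 28
σ = (4, 1, 3, 2): 4 + 15 + 5 + 5 = 29
σ = (4, 2, 1, 3): 4 + 1 + 26 + 1 = 32
σ = (4, 2, 3, 1): 4 + 1 + 5 + 20 = 30
σ = (4, 3, 1, 2): 4 + (-7) + 26 + 5 = 28
σ = (4, 3, 2, 1): 4 + (-7) + 8 + 20 = 25
Optimal value attained by: σ = (1, 2, 3, 4).
Answer: det⊕(G) = 39; verdict: NONSINGULAR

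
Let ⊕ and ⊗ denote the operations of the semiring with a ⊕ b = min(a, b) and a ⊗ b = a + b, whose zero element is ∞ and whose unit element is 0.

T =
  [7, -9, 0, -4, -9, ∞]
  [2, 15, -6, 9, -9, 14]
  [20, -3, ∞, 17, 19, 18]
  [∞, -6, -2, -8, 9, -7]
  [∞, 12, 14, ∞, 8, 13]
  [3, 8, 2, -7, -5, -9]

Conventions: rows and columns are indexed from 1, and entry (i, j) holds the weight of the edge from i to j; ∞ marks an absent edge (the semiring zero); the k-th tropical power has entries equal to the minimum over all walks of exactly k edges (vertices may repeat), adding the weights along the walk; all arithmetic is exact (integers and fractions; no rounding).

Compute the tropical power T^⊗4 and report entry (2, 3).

T^⊗2:
  [-7, -10, -15, -12, -18, -11]
  [9, -9, 2, -2, -7, 2]
  [-1, 11, -9, 6, -12, 9]
  [-4, -14, -12, -16, -15, -16]
  [14, 11, 6, 6, 3, 4]
  [-6, -13, -9, -16, -14, -18]
T^⊗3:
  [-8, -18, -16, -20, -19, -20]
  [-7, -8, -15, -10, -18, -9]
  [6, -12, -1, -5, -10, -1]
  [-13, -22, -20, -24, -23, -25]
  [7, 0, 4, -3, -1, -5]
  [-15, -22, -19, -25, -23, -27]
T^⊗4:
  [-17, -26, -24, -28, -27, -29]
  [-6, -18, -14, -18, -17, -18]
  [-10, -11, -18, -13, -21, -12]
  [-22, -30, -28, -32, -31, -34]
  [-2, -9, -6, -12, -10, -14]
  [-24, -31, -28, -34, -32, -36]
Key observation: the optimum is the walk 2->1->4->2->3, with weight 2 + (-4) + (-6) + (-6) = -14.
Optimal value attained by: walk 2->1->4->2->3.
Answer: (T^⊗4)[2][3] = -14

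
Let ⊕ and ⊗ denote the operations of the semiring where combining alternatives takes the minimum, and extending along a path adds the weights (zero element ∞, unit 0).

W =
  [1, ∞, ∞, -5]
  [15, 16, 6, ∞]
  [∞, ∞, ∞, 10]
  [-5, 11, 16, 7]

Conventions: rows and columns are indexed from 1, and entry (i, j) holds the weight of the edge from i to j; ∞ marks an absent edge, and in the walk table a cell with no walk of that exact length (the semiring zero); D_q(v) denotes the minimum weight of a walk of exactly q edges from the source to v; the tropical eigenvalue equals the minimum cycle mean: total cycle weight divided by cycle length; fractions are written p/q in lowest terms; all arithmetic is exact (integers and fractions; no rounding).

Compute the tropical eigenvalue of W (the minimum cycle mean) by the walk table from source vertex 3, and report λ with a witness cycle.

q=0: [∞, ∞, 0, ∞]
q=1: [∞, ∞, ∞, 10]
q=2: [5, 21, 26, 17]
q=3: [6, 28, 27, 0]
q=4: [-5, 11, 16, 1]
Optimal cycle mean attained by: cycle 1->4->1, total (-5) + (-5), length 2.
Answer: λ = -5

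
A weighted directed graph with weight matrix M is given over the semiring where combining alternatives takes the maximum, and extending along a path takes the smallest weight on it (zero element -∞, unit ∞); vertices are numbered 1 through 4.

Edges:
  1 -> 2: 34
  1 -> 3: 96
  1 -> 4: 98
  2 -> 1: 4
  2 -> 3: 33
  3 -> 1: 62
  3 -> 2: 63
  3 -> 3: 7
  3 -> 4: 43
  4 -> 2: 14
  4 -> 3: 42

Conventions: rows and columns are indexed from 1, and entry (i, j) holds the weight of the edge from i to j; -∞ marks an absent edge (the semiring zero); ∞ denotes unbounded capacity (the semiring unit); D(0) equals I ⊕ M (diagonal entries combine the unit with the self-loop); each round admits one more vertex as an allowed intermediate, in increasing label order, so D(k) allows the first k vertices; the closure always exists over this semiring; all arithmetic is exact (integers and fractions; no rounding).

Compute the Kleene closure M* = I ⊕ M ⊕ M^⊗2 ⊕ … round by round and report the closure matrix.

D(0):
  [∞, 34, 96, 98]
  [4, ∞, 33, -∞]
  [62, 63, ∞, 43]
  [-∞, 14, 42, ∞]
D(1):
  [∞, 34, 96, 98]
  [4, ∞, 33, 4]
  [62, 63, ∞, 62]
  [-∞, 14, 42, ∞]
D(2):
  [∞, 34, 96, 98]
  [4, ∞, 33, 4]
  [62, 63, ∞, 62]
  [4, 14, 42, ∞]
D(3):
  [∞, 63, 96, 98]
  [33, ∞, 33, 33]
  [62, 63, ∞, 62]
  [42, 42, 42, ∞]
D(4):
  [∞, 63, 96, 98]
  [33, ∞, 33, 33]
  [62, 63, ∞, 62]
  [42, 42, 42, ∞]
Answer: M* = [[∞, 63, 96, 98], [33, ∞, 33, 33], [62, 63, ∞, 62], [42, 42, 42, ∞]]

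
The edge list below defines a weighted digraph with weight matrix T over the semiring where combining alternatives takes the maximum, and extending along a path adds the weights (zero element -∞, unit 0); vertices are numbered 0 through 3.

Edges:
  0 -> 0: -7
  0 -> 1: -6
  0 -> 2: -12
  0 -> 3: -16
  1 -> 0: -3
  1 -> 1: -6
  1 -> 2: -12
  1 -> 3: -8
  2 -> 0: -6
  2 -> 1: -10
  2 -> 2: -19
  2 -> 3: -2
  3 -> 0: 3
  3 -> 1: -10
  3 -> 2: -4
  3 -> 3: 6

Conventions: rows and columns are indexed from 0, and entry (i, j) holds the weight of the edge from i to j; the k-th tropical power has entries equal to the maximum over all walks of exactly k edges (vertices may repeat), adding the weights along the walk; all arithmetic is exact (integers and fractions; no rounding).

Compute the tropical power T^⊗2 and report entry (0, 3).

T^⊗2:
  [-9, -12, -18, -10]
  [-5, -9, -12, -2]
  [1, -12, -6, 4]
  [9, -3, 2, 12]
Key observation: the optimum is the walk 0->3->3, with weight (-16) + 6 = -10.
Optimal value attained by: walk 0->3->3.
Answer: (T^⊗2)[0][3] = -10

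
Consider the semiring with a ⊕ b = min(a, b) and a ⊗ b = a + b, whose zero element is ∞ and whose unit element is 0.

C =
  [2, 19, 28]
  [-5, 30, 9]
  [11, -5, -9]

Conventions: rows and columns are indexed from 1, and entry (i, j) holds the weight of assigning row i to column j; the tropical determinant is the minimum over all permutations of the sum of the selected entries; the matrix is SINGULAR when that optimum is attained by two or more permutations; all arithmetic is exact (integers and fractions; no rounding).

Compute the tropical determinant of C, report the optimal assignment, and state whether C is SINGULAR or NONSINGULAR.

σ = (1, 2, 3): 2 + 30 + (-9) = 23
σ = (1, 3, 2): 2 + 9 + (-5) = 6
σ = (2, 1, 3): 19 + (-5) + (-9) = 5
σ = (2, 3, 1): 19 + 9 + 11 = 39
σ = (3, 1, 2): 28 + (-5) + (-5) = 18
σ = (3, 2, 1): 28 + 30 + 11 = 69
Optimal value attained by: σ = (2, 1, 3).
Answer: det⊕(C) = 5; verdict: NONSINGULAR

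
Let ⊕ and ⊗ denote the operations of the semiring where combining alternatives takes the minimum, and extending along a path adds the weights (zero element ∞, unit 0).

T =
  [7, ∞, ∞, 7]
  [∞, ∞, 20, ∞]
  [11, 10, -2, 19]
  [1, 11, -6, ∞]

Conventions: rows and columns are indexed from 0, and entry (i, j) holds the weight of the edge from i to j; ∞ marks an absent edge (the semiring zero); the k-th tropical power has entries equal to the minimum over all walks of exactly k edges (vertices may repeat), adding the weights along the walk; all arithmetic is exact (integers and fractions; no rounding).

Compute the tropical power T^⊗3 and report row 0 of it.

T^⊗2:
  [8, 18, 1, 14]
  [31, 30, 18, 39]
  [9, 8, -4, 17]
  [5, 4, -8, 8]
T^⊗3:
  [12, 11, -1, 15]
  [29, 28, 16, 37]
  [7, 6, -6, 15]
  [3, 2, -10, 11]
Answer: row 0 of T^⊗3 = [12, 11, -1, 15]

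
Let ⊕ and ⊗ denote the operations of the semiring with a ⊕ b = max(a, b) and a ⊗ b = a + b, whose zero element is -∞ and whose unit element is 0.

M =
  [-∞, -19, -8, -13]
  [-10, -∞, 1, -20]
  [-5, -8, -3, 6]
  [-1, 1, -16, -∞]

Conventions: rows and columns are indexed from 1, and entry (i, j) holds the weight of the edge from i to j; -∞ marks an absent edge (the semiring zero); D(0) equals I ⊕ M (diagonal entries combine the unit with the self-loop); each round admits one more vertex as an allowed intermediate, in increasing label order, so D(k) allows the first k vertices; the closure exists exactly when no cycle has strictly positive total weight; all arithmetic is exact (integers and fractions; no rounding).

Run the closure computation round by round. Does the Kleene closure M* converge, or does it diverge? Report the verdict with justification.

D(0):
  [0, -19, -8, -13]
  [-10, 0, 1, -20]
  [-5, -8, 0, 6]
  [-1, 1, -16, 0]
D(1):
  [0, -19, -8, -13]
  [-10, 0, 1, -20]
  [-5, -8, 0, 6]
  [-1, 1, -9, 0]
D(2):
  [0, -19, -8, -13]
  [-10, 0, 1, -20]
  [-5, -8, 0, 6]
  [-1, 1, 2, 0]
Detection: at round 3, diagonal entry (4, 4) turns strictly positive.
Key observation: the cycle 4->2->3->4 has total weight 1 + 1 + 6, which is strictly positive.
Answer: DIVERGES — positive cycle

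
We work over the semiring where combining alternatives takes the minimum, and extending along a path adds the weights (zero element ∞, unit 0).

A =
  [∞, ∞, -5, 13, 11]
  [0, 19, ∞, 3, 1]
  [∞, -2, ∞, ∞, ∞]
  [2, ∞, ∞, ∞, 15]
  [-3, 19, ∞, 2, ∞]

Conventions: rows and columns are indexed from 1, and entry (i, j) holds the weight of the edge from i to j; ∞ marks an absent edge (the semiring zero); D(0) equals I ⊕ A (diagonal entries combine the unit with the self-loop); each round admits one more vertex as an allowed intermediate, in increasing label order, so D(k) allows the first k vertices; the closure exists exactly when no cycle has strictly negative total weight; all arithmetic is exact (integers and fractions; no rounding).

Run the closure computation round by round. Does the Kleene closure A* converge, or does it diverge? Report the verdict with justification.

D(0):
  [0, ∞, -5, 13, 11]
  [0, 0, ∞, 3, 1]
  [∞, -2, 0, ∞, ∞]
  [2, ∞, ∞, 0, 15]
  [-3, 19, ∞, 2, 0]
D(1):
  [0, ∞, -5, 13, 11]
  [0, 0, -5, 3, 1]
  [∞, -2, 0, ∞, ∞]
  [2, ∞, -3, 0, 13]
  [-3, 19, -8, 2, 0]
Detection: at round 2, diagonal entry (3, 3) turns strictly negative.
Key observation: the cycle 3->2->1->3 has total weight (-2) + 0 + (-5), which is strictly negative.
Answer: DIVERGES — negative cycle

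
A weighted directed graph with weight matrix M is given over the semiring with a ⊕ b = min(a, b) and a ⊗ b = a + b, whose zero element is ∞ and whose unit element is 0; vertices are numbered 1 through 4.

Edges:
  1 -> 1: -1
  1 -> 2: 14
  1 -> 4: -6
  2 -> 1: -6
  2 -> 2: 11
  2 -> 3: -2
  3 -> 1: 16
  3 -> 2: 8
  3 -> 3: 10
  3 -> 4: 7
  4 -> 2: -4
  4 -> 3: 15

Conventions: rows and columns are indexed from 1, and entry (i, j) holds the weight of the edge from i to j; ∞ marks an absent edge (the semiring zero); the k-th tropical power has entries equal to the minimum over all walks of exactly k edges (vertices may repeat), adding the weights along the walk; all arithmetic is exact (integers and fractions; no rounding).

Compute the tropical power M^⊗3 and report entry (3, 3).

M^⊗2:
  [-2, -10, 9, -7]
  [-7, 6, 8, -12]
  [2, 3, 6, 10]
  [-10, 7, -6, 22]
M^⊗3:
  [-16, -11, -12, -8]
  [-8, -16, 3, -13]
  [-3, 6, 1, -4]
  [-11, 2, 4, -16]
Key observation: the optimum is the walk 3->4->2->3, with weight 7 + (-4) + (-2) = 1.
Optimal value attained by: walk 3->4->2->3.
Answer: (M^⊗3)[3][3] = 1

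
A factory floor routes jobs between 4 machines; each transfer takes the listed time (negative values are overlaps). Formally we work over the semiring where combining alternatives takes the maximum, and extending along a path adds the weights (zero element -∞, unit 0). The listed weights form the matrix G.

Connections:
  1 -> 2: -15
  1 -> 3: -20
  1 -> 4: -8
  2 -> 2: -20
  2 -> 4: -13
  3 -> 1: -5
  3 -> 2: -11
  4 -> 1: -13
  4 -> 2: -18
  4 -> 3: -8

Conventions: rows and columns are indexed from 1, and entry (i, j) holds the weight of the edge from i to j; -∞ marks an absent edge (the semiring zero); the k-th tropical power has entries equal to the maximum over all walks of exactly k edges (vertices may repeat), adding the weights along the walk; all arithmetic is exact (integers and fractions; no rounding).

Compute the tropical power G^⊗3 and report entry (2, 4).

G^⊗2:
  [-21, -26, -16, -28]
  [-26, -31, -21, -33]
  [-∞, -20, -25, -13]
  [-13, -19, -33, -21]
G^⊗3:
  [-21, -27, -36, -29]
  [-26, -32, -41, -34]
  [-26, -31, -21, -33]
  [-34, -28, -29, -21]
Key observation: the optimum is the walk 2->4->1->4, with weight (-13) + (-13) + (-8) = -34.
Optimal value attained by: walk 2->4->1->4.
Answer: (G^⊗3)[2][4] = -34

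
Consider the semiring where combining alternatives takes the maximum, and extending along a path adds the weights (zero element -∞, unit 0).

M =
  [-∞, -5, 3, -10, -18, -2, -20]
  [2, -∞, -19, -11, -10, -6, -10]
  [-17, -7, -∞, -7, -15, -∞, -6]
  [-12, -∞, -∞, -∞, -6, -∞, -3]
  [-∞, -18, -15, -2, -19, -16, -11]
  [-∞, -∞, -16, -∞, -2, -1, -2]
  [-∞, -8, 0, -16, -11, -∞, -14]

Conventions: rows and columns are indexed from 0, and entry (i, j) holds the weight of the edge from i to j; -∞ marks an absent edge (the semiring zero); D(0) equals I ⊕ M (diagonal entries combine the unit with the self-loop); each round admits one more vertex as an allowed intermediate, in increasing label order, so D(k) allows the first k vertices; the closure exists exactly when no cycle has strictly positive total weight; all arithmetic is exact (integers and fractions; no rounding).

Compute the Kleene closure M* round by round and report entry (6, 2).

D(0):
  [0, -5, 3, -10, -18, -2, -20]
  [2, 0, -19, -11, -10, -6, -10]
  [-17, -7, 0, -7, -15, -∞, -6]
  [-12, -∞, -∞, 0, -6, -∞, -3]
  [-∞, -18, -15, -2, 0, -16, -11]
  [-∞, -∞, -16, -∞, -2, 0, -2]
  [-∞, -8, 0, -16, -11, -∞, 0]
D(1):
  [0, -5, 3, -10, -18, -2, -20]
  [2, 0, 5, -8, -10, 0, -10]
  [-17, -7, 0, -7, -15, -19, -6]
  [-12, -17, -9, 0, -6, -14, -3]
  [-∞, -18, -15, -2, 0, -16, -11]
  [-∞, -∞, -16, -∞, -2, 0, -2]
  [-∞, -8, 0, -16, -11, -∞, 0]
D(2):
  [0, -5, 3, -10, -15, -2, -15]
  [2, 0, 5, -8, -10, 0, -10]
  [-5, -7, 0, -7, -15, -7, -6]
  [-12, -17, -9, 0, -6, -14, -3]
  [-16, -18, -13, -2, 0, -16, -11]
  [-∞, -∞, -16, -∞, -2, 0, -2]
  [-6, -8, 0, -16, -11, -8, 0]
D(3):
  [0, -4, 3, -4, -12, -2, -3]
  [2, 0, 5, -2, -10, 0, -1]
  [-5, -7, 0, -7, -15, -7, -6]
  [-12, -16, -9, 0, -6, -14, -3]
  [-16, -18, -13, -2, 0, -16, -11]
  [-21, -23, -16, -23, -2, 0, -2]
  [-5, -7, 0, -7, -11, -7, 0]
D(4):
  [0, -4, 3, -4, -10, -2, -3]
  [2, 0, 5, -2, -8, 0, -1]
  [-5, -7, 0, -7, -13, -7, -6]
  [-12, -16, -9, 0, -6, -14, -3]
  [-14, -18, -11, -2, 0, -16, -5]
  [-21, -23, -16, -23, -2, 0, -2]
  [-5, -7, 0, -7, -11, -7, 0]
D(5):
  [0, -4, 3, -4, -10, -2, -3]
  [2, 0, 5, -2, -8, 0, -1]
  [-5, -7, 0, -7, -13, -7, -6]
  [-12, -16, -9, 0, -6, -14, -3]
  [-14, -18, -11, -2, 0, -16, -5]
  [-16, -20, -13, -4, -2, 0, -2]
  [-5, -7, 0, -7, -11, -7, 0]
D(6):
  [0, -4, 3, -4, -4, -2, -3]
  [2, 0, 5, -2, -2, 0, -1]
  [-5, -7, 0, -7, -9, -7, -6]
  [-12, -16, -9, 0, -6, -14, -3]
  [-14, -18, -11, -2, 0, -16, -5]
  [-16, -20, -13, -4, -2, 0, -2]
  [-5, -7, 0, -7, -9, -7, 0]
D(7):
  [0, -4, 3, -4, -4, -2, -3]
  [2, 0, 5, -2, -2, 0, -1]
  [-5, -7, 0, -7, -9, -7, -6]
  [-8, -10, -3, 0, -6, -10, -3]
  [-10, -12, -5, -2, 0, -12, -5]
  [-7, -9, -2, -4, -2, 0, -2]
  [-5, -7, 0, -7, -9, -7, 0]
Answer: M*[6][2] = 0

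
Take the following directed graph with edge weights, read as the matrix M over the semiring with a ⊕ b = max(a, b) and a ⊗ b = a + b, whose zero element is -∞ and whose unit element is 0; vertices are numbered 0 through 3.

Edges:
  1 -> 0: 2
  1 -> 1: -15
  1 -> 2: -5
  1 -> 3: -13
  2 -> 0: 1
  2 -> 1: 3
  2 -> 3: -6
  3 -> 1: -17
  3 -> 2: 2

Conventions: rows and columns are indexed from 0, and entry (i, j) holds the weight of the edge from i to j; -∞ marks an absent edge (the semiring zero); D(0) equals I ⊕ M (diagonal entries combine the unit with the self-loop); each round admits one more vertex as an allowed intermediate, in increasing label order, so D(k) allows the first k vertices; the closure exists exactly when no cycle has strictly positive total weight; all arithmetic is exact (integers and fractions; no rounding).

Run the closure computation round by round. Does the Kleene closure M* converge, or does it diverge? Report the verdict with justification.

D(0):
  [0, -∞, -∞, -∞]
  [2, 0, -5, -13]
  [1, 3, 0, -6]
  [-∞, -17, 2, 0]
D(1):
  [0, -∞, -∞, -∞]
  [2, 0, -5, -13]
  [1, 3, 0, -6]
  [-∞, -17, 2, 0]
D(2):
  [0, -∞, -∞, -∞]
  [2, 0, -5, -13]
  [5, 3, 0, -6]
  [-15, -17, 2, 0]
D(3):
  [0, -∞, -∞, -∞]
  [2, 0, -5, -11]
  [5, 3, 0, -6]
  [7, 5, 2, 0]
D(4):
  [0, -∞, -∞, -∞]
  [2, 0, -5, -11]
  [5, 3, 0, -6]
  [7, 5, 2, 0]
Key observation: every diagonal entry stays at the unit through all rounds, so no improving cycle exists.
Answer: CONVERGES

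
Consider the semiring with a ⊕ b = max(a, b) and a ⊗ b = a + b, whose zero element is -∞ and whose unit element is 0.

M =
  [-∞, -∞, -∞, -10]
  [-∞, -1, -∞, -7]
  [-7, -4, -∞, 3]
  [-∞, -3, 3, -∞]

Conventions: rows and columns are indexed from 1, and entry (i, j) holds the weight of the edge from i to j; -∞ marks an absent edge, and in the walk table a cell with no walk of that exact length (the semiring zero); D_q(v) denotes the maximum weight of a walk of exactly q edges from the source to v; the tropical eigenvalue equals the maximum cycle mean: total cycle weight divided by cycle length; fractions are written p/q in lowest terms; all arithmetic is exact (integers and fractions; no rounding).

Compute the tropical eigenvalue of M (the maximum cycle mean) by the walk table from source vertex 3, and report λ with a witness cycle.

q=0: [-∞, -∞, 0, -∞]
q=1: [-7, -4, -∞, 3]
q=2: [-∞, 0, 6, -11]
q=3: [-1, 2, -8, 9]
q=4: [-15, 6, 12, -5]
Optimal cycle mean attained by: cycle 3->4->3, total 3 + 3, length 2.
Answer: λ = 3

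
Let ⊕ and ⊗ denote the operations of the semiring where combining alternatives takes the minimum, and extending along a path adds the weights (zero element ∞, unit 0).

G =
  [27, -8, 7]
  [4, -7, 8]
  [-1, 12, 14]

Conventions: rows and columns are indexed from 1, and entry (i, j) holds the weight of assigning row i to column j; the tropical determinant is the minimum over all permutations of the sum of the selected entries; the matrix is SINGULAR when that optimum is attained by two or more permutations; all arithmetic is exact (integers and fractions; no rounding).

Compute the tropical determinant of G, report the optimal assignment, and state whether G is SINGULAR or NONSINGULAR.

σ = (1, 2, 3): 27 + (-7) + 14 = 34
σ = (1, 3, 2): 27 + 8 + 12 = 47
σ = (2, 1, 3): (-8) + 4 + 14 = 10
σ = (2, 3, 1): (-8) + 8 + (-1) = -1
σ = (3, 1, 2): 7 + 4 + 12 = 23
σ = (3, 2, 1): 7 + (-7) + (-1) = -1
Optimal value attained by: σ = (2, 3, 1).
Answer: det⊕(G) = -1; verdict: SINGULAR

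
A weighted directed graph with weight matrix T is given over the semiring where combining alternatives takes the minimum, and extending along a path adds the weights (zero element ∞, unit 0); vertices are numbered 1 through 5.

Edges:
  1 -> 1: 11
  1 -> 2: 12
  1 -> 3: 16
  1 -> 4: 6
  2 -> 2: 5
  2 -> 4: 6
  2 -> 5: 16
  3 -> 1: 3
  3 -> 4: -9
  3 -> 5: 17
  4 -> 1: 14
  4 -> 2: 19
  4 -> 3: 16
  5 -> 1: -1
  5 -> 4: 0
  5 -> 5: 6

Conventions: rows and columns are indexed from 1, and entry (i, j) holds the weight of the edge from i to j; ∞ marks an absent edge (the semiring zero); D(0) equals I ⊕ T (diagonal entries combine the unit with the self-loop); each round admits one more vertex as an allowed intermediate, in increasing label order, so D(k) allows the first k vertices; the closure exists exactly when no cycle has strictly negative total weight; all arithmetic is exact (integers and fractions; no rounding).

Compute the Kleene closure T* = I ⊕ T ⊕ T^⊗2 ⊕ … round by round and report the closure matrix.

D(0):
  [0, 12, 16, 6, ∞]
  [∞, 0, ∞, 6, 16]
  [3, ∞, 0, -9, 17]
  [14, 19, 16, 0, ∞]
  [-1, ∞, ∞, 0, 0]
D(1):
  [0, 12, 16, 6, ∞]
  [∞, 0, ∞, 6, 16]
  [3, 15, 0, -9, 17]
  [14, 19, 16, 0, ∞]
  [-1, 11, 15, 0, 0]
D(2):
  [0, 12, 16, 6, 28]
  [∞, 0, ∞, 6, 16]
  [3, 15, 0, -9, 17]
  [14, 19, 16, 0, 35]
  [-1, 11, 15, 0, 0]
D(3):
  [0, 12, 16, 6, 28]
  [∞, 0, ∞, 6, 16]
  [3, 15, 0, -9, 17]
  [14, 19, 16, 0, 33]
  [-1, 11, 15, 0, 0]
D(4):
  [0, 12, 16, 6, 28]
  [20, 0, 22, 6, 16]
  [3, 10, 0, -9, 17]
  [14, 19, 16, 0, 33]
  [-1, 11, 15, 0, 0]
D(5):
  [0, 12, 16, 6, 28]
  [15, 0, 22, 6, 16]
  [3, 10, 0, -9, 17]
  [14, 19, 16, 0, 33]
  [-1, 11, 15, 0, 0]
Answer: T* = [[0, 12, 16, 6, 28], [15, 0, 22, 6, 16], [3, 10, 0, -9, 17], [14, 19, 16, 0, 33], [-1, 11, 15, 0, 0]]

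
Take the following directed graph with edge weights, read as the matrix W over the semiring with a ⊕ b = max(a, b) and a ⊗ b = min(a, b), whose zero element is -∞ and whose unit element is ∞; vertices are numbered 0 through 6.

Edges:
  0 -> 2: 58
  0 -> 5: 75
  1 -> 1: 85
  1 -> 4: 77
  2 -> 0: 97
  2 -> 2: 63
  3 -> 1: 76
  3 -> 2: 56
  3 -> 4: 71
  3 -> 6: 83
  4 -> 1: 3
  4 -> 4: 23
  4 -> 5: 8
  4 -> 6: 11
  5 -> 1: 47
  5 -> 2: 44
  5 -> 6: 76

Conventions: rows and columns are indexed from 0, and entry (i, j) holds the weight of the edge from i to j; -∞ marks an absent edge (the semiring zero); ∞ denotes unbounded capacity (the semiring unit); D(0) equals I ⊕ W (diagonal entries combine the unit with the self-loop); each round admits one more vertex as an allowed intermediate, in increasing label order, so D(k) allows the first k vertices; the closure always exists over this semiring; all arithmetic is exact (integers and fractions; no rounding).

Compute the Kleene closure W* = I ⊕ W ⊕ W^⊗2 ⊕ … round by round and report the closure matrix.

D(0):
  [∞, -∞, 58, -∞, -∞, 75, -∞]
  [-∞, ∞, -∞, -∞, 77, -∞, -∞]
  [97, -∞, ∞, -∞, -∞, -∞, -∞]
  [-∞, 76, 56, ∞, 71, -∞, 83]
  [-∞, 3, -∞, -∞, ∞, 8, 11]
  [-∞, 47, 44, -∞, -∞, ∞, 76]
  [-∞, -∞, -∞, -∞, -∞, -∞, ∞]
D(1):
  [∞, -∞, 58, -∞, -∞, 75, -∞]
  [-∞, ∞, -∞, -∞, 77, -∞, -∞]
  [97, -∞, ∞, -∞, -∞, 75, -∞]
  [-∞, 76, 56, ∞, 71, -∞, 83]
  [-∞, 3, -∞, -∞, ∞, 8, 11]
  [-∞, 47, 44, -∞, -∞, ∞, 76]
  [-∞, -∞, -∞, -∞, -∞, -∞, ∞]
D(2):
  [∞, -∞, 58, -∞, -∞, 75, -∞]
  [-∞, ∞, -∞, -∞, 77, -∞, -∞]
  [97, -∞, ∞, -∞, -∞, 75, -∞]
  [-∞, 76, 56, ∞, 76, -∞, 83]
  [-∞, 3, -∞, -∞, ∞, 8, 11]
  [-∞, 47, 44, -∞, 47, ∞, 76]
  [-∞, -∞, -∞, -∞, -∞, -∞, ∞]
D(3):
  [∞, -∞, 58, -∞, -∞, 75, -∞]
  [-∞, ∞, -∞, -∞, 77, -∞, -∞]
  [97, -∞, ∞, -∞, -∞, 75, -∞]
  [56, 76, 56, ∞, 76, 56, 83]
  [-∞, 3, -∞, -∞, ∞, 8, 11]
  [44, 47, 44, -∞, 47, ∞, 76]
  [-∞, -∞, -∞, -∞, -∞, -∞, ∞]
D(4):
  [∞, -∞, 58, -∞, -∞, 75, -∞]
  [-∞, ∞, -∞, -∞, 77, -∞, -∞]
  [97, -∞, ∞, -∞, -∞, 75, -∞]
  [56, 76, 56, ∞, 76, 56, 83]
  [-∞, 3, -∞, -∞, ∞, 8, 11]
  [44, 47, 44, -∞, 47, ∞, 76]
  [-∞, -∞, -∞, -∞, -∞, -∞, ∞]
D(5):
  [∞, -∞, 58, -∞, -∞, 75, -∞]
  [-∞, ∞, -∞, -∞, 77, 8, 11]
  [97, -∞, ∞, -∞, -∞, 75, -∞]
  [56, 76, 56, ∞, 76, 56, 83]
  [-∞, 3, -∞, -∞, ∞, 8, 11]
  [44, 47, 44, -∞, 47, ∞, 76]
  [-∞, -∞, -∞, -∞, -∞, -∞, ∞]
D(6):
  [∞, 47, 58, -∞, 47, 75, 75]
  [8, ∞, 8, -∞, 77, 8, 11]
  [97, 47, ∞, -∞, 47, 75, 75]
  [56, 76, 56, ∞, 76, 56, 83]
  [8, 8, 8, -∞, ∞, 8, 11]
  [44, 47, 44, -∞, 47, ∞, 76]
  [-∞, -∞, -∞, -∞, -∞, -∞, ∞]
D(7):
  [∞, 47, 58, -∞, 47, 75, 75]
  [8, ∞, 8, -∞, 77, 8, 11]
  [97, 47, ∞, -∞, 47, 75, 75]
  [56, 76, 56, ∞, 76, 56, 83]
  [8, 8, 8, -∞, ∞, 8, 11]
  [44, 47, 44, -∞, 47, ∞, 76]
  [-∞, -∞, -∞, -∞, -∞, -∞, ∞]
Answer: W* = [[∞, 47, 58, -∞, 47, 75, 75], [8, ∞, 8, -∞, 77, 8, 11], [97, 47, ∞, -∞, 47, 75, 75], [56, 76, 56, ∞, 76, 56, 83], [8, 8, 8, -∞, ∞, 8, 11], [44, 47, 44, -∞, 47, ∞, 76], [-∞, -∞, -∞, -∞, -∞, -∞, ∞]]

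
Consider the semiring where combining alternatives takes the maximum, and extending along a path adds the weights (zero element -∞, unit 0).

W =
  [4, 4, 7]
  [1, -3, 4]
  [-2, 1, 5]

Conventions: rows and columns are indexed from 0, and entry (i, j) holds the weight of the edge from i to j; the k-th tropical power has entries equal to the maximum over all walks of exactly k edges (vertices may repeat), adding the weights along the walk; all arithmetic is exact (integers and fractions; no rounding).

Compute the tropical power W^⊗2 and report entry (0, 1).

W^⊗2:
  [8, 8, 12]
  [5, 5, 9]
  [3, 6, 10]
Key observation: the optimum is the walk 0->0->1, with weight 4 + 4 = 8.
Optimal value attained by: walk 0->0->1.
Answer: (W^⊗2)[0][1] = 8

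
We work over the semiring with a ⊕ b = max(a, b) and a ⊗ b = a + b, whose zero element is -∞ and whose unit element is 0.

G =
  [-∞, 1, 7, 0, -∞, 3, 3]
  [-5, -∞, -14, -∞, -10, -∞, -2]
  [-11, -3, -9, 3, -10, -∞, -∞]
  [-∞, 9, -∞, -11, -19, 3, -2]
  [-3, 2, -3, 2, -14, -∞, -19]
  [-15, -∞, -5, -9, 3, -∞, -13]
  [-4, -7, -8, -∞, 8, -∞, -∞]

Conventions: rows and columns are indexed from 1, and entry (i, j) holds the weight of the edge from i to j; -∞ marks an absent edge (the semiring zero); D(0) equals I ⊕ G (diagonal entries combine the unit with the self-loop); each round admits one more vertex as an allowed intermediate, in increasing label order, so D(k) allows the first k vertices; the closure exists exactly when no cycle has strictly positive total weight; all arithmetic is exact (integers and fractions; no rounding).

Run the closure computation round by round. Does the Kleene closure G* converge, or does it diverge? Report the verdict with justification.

D(0):
  [0, 1, 7, 0, -∞, 3, 3]
  [-5, 0, -14, -∞, -10, -∞, -2]
  [-11, -3, 0, 3, -10, -∞, -∞]
  [-∞, 9, -∞, 0, -19, 3, -2]
  [-3, 2, -3, 2, 0, -∞, -19]
  [-15, -∞, -5, -9, 3, 0, -13]
  [-4, -7, -8, -∞, 8, -∞, 0]
D(1):
  [0, 1, 7, 0, -∞, 3, 3]
  [-5, 0, 2, -5, -10, -2, -2]
  [-11, -3, 0, 3, -10, -8, -8]
  [-∞, 9, -∞, 0, -19, 3, -2]
  [-3, 2, 4, 2, 0, 0, 0]
  [-15, -14, -5, -9, 3, 0, -12]
  [-4, -3, 3, -4, 8, -1, 0]
Detection: at round 2, diagonal entry (4, 4) turns strictly positive.
Key observation: the cycle 4->2->1->4 has total weight 9 + (-5) + 0, which is strictly positive.
Answer: DIVERGES — positive cycle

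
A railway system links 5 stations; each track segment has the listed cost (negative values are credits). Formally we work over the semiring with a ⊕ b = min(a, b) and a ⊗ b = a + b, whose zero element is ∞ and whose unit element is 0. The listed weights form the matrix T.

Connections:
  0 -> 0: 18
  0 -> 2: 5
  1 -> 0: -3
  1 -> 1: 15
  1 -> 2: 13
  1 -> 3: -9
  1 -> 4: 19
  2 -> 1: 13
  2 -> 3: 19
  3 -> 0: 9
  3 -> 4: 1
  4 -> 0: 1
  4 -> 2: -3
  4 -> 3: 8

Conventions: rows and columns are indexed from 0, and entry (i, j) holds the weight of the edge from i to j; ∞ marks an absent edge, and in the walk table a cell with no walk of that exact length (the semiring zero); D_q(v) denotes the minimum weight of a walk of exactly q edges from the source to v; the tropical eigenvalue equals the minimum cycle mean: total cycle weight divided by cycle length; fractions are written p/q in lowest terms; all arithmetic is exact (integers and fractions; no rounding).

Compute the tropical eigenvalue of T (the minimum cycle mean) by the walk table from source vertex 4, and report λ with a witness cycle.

q=0: [∞, ∞, ∞, ∞, 0]
q=1: [1, ∞, -3, 8, ∞]
q=2: [17, 10, 6, 16, 9]
q=3: [7, 19, 6, 1, 17]
q=4: [10, 19, 12, 10, 2]
q=5: [3, 25, -1, 10, 11]
Optimal cycle mean attained by: cycle 1->3->4->2->1, total (-9) + 1 + (-3) + 13, length 4.
Answer: λ = 1/2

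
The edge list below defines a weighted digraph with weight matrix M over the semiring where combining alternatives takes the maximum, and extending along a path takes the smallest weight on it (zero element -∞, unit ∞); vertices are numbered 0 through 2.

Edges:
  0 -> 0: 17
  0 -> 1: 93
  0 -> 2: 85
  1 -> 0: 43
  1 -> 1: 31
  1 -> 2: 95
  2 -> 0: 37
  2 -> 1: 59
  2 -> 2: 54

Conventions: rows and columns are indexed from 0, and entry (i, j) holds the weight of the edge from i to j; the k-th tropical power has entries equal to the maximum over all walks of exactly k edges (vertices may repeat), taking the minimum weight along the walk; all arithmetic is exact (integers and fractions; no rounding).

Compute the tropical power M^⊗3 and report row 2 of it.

M^⊗2:
  [43, 59, 93]
  [37, 59, 54]
  [43, 54, 59]
M^⊗3:
  [43, 59, 59]
  [43, 54, 59]
  [43, 59, 54]
Answer: row 2 of M^⊗3 = [43, 59, 54]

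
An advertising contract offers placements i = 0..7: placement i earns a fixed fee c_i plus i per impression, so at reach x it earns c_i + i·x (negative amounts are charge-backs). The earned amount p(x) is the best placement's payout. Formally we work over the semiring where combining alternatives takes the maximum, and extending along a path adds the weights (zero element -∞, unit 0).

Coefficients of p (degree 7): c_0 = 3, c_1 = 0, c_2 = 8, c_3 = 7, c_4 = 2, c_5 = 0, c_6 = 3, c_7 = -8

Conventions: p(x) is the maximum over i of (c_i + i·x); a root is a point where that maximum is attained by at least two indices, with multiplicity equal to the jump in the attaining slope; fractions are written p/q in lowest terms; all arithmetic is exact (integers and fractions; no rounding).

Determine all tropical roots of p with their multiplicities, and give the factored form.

hull edge (i=0, c=3) to (i=2, c=8): slope 5/2, span 2
hull edge (i=2, c=8) to (i=3, c=7): slope -1, span 1
hull edge (i=3, c=7) to (i=6, c=3): slope -4/3, span 3
hull edge (i=6, c=3) to (i=7, c=-8): slope -11, span 1
Factored form: p(x) = -8 ⊗ (x ⊕ (-5/2)) ⊗ (x ⊕ (-5/2)) ⊗ (x ⊕ 1) ⊗ (x ⊕ 4/3) ⊗ (x ⊕ 4/3) ⊗ (x ⊕ 4/3) ⊗ (x ⊕ 11)
Answer: roots = -5/2 (mult 2), 1 (mult 1), 4/3 (mult 3), 11 (mult 1)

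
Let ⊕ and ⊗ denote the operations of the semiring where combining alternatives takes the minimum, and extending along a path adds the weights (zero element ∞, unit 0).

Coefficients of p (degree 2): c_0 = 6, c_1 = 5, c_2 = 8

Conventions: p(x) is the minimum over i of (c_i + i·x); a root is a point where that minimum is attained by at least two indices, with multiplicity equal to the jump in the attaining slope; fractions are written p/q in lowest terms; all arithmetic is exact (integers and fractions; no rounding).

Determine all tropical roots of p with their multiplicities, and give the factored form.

hull edge (i=0, c=6) to (i=1, c=5): slope -1, span 1
hull edge (i=1, c=5) to (i=2, c=8): slope 3, span 1
Factored form: p(x) = 8 ⊗ (x ⊕ (-3)) ⊗ (x ⊕ 1)
Answer: roots = -3 (mult 1), 1 (mult 1)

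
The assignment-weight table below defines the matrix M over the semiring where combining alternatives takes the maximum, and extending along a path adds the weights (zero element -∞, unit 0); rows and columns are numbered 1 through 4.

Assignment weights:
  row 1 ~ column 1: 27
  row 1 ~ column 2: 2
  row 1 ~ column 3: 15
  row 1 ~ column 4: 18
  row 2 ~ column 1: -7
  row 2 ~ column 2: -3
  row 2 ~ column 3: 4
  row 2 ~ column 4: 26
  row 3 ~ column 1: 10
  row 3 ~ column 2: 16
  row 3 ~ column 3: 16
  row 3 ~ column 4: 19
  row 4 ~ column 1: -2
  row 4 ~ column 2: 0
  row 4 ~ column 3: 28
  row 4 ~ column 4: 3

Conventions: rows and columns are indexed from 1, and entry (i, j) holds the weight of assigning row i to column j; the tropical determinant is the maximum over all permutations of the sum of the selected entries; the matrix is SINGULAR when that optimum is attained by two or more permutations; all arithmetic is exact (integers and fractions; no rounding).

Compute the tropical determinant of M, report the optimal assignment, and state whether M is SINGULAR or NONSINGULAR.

σ = (1, 2, 3, 4): 27 + (-3) + 16 + 3 = 43
σ = (1, 2, 4, 3): 27 + (-3) + 19 + 28 = 71
σ = (1, 3, 2, 4): 27 + 4 + 16 + 3 = 50
σ = (1, 3, 4, 2): 27 + 4 + 19 + 0 = 50
σ = (1, 4, 2, 3): 27 + 26 + 16 + 28 = 97
σ = (1, 4, 3, 2): 27 + 26 + 16 + 0 = 69
σ = (2, 1, 3, 4): 2 + (-7) + 16 + 3 = 14
σ = (2, 1, 4, 3): 2 + (-7) + 19 + 28 = 42
σ = (2, 3, 1, 4): 2 + 4 + 10 + 3 = 19
σ = (2, 3, 4, 1): 2 + 4 + 19 + (-2) = 23
σ = (2, 4, 1, 3): 2 + 26 + 10 + 28 = 66
σ = (2, 4, 3, 1): 2 + 26 + 16 + (-2) = 42
σ = (3, 1, 2, 4): 15 + (-7) + 16 + 3 = 27
σ = (3, 1, 4, 2): 15 + (-7) + 19 + 0 = 27
σ = (3, 2, 1, 4): 15 + (-3) + 10 + 3 = 25
σ = (3, 2, 4, 1): 15 + (-3) + 19 + (-2) = 29
σ = (3, 4, 1, 2): 15 + 26 + 10 + 0 = 51
σ = (3, 4, 2, 1): 15 + 26 + 16 + (-2) = 55
σ = (4, 1, 2, 3): 18 + (-7) + 16 + 28 = 55
σ = (4, 1, 3, 2): 18 + (-7) + 16 + 0 = 27
σ = (4, 2, 1, 3): 18 + (-3) + 10 + 28 = 53
σ = (4, 2, 3, 1): 18 + (-3) + 16 + (-2) = 29
σ = (4, 3, 1, 2): 18 + 4 + 10 + 0 = 32
σ = (4, 3, 2, 1): 18 + 4 + 16 + (-2) = 36
Optimal value attained by: σ = (1, 4, 2, 3).
Answer: det⊕(M) = 97; verdict: NONSINGULAR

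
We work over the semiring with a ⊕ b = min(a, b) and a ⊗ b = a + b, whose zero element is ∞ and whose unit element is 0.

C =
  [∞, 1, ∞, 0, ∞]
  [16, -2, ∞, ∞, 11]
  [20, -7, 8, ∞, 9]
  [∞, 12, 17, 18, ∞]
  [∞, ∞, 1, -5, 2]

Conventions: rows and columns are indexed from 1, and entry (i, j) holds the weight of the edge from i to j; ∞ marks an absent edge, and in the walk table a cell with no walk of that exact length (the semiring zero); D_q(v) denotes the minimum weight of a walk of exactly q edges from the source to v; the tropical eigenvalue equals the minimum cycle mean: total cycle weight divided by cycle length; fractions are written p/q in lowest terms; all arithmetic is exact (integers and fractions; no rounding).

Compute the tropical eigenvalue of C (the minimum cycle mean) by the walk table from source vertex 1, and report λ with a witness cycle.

q=0: [0, ∞, ∞, ∞, ∞]
q=1: [∞, 1, ∞, 0, ∞]
q=2: [17, -1, 17, 18, 12]
q=3: [15, -3, 13, 7, 10]
q=4: [13, -5, 11, 5, 8]
q=5: [11, -7, 9, 3, 6]
Optimal cycle mean attained by: cycle 2->2, total (-2), length 1.
Answer: λ = -2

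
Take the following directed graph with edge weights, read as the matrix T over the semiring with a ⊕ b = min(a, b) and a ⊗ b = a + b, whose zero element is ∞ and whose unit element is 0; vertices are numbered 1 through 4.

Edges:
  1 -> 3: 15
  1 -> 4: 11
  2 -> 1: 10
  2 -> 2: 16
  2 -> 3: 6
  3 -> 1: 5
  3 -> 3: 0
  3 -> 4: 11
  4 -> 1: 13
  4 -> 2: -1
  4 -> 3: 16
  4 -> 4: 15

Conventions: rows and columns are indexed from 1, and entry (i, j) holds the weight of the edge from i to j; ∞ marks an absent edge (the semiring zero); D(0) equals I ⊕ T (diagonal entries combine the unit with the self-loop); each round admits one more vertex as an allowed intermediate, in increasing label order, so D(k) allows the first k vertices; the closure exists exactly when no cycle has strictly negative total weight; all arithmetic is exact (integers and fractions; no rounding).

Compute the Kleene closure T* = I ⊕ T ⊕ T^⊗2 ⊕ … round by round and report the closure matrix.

D(0):
  [0, ∞, 15, 11]
  [10, 0, 6, ∞]
  [5, ∞, 0, 11]
  [13, -1, 16, 0]
D(1):
  [0, ∞, 15, 11]
  [10, 0, 6, 21]
  [5, ∞, 0, 11]
  [13, -1, 16, 0]
D(2):
  [0, ∞, 15, 11]
  [10, 0, 6, 21]
  [5, ∞, 0, 11]
  [9, -1, 5, 0]
D(3):
  [0, ∞, 15, 11]
  [10, 0, 6, 17]
  [5, ∞, 0, 11]
  [9, -1, 5, 0]
D(4):
  [0, 10, 15, 11]
  [10, 0, 6, 17]
  [5, 10, 0, 11]
  [9, -1, 5, 0]
Answer: T* = [[0, 10, 15, 11], [10, 0, 6, 17], [5, 10, 0, 11], [9, -1, 5, 0]]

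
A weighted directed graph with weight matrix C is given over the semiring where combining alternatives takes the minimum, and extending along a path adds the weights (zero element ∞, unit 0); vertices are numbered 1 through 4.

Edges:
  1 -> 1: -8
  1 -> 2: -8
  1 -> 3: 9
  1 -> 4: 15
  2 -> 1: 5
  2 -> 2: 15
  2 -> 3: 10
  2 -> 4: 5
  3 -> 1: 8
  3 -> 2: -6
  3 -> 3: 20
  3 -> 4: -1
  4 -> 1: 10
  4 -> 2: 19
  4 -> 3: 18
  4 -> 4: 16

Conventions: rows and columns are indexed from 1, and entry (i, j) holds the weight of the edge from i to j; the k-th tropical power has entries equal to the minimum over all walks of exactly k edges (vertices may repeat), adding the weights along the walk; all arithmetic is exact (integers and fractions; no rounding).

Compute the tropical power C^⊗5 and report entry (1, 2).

C^⊗2:
  [-16, -16, 1, -3]
  [-3, -3, 14, 9]
  [-1, 0, 4, -1]
  [2, 2, 19, 17]
C^⊗3:
  [-24, -24, -7, -11]
  [-11, -11, 6, 2]
  [-9, -9, 8, 3]
  [-6, -6, 11, 7]
C^⊗4:
  [-32, -32, -15, -19]
  [-19, -19, -2, -6]
  [-17, -17, 0, -4]
  [-14, -14, 3, -1]
C^⊗5:
  [-40, -40, -23, -27]
  [-27, -27, -10, -14]
  [-25, -25, -8, -12]
  [-22, -22, -5, -9]
Key observation: the optimum is the walk 1->1->1->1->1->2, with weight (-8) + (-8) + (-8) + (-8) + (-8) = -40.
Optimal value attained by: walk 1->1->1->1->1->2.
Answer: (C^⊗5)[1][2] = -40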